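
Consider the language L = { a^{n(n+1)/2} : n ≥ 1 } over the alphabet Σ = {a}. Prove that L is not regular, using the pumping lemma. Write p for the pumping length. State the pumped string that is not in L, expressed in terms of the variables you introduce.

a^{p(p+1)/2+k}

Suppose for contradiction that L is regular, and let p be the pumping length.
Take w = a^{p(p+1)/2} ∈ L with |w| = p(p+1)/2 ≥ p.
The pumping lemma gives a decomposition w = xyz where |xy| ≤ p and y is nonempty.
Then y = a^k for some k with 1 ≤ k ≤ p.
Pump with i = 2: xy^2z = a^{p(p+1)/2+k}. Since 1 ≤ k ≤ p, p(p+1)/2 < p(p+1)/2+k ≤ p(p+1)/2+p < (p+1)(p+2)/2, so p(p+1)/2+k is strictly between consecutive triangular numbers. So xy^2z ∉ L.
Contradiction. Therefore L is not regular.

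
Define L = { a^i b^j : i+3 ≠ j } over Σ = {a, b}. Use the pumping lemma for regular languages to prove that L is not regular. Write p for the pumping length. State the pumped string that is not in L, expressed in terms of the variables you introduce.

a^{p+p!} b^{p+p!+3}

Assume L is regular; let p be its pumping constant.
Choose w = a^p b^{p+p!+3}. Since p ≠ (p+p!+3)-3 = p+p!, w ∈ L; and |w| ≥ p.
Write w = xyz as guaranteed by the lemma, with |xy| ≤ p and y is nonempty.
Since the first p symbols of w are all a's and |xy| ≤ p, y lies entirely in the leading a-block: y = a^k for some k with 1 ≤ k ≤ p.
Since 1 ≤ k ≤ p, k divides p!; set t = 1 + p!/k. Then xy^t z has p + (p!/k)·k = p + p! copies of a. Now the a-count is p+p! and (b-count)-3 = (p+p!+3)-3 = p+p!, so i+3 ≠ j fails. So xy^t z = a^{p+p!} b^{p+p!+3} ∉ L.
Contradiction. Therefore L is not regular.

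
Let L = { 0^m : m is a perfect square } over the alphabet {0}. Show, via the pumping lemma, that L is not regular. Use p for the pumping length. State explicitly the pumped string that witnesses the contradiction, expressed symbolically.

Toward a contradiction, assume L is regular with pumping length p.
Take w = 0^{p²} ∈ L with |w| = p² ≥ p.
By the pumping lemma, w = xyz with |xy| ≤ p and |y| ≥ 1.
Then y = 0^k for some k with 1 ≤ k ≤ p.
Pump with i = 2: xy^2z = 0^{p²+k}. Since 1 ≤ k ≤ p, p² < p²+k ≤ p²+p < (p+1)², so p²+k lies strictly between consecutive squares and is not a perfect square. So xy^2z ∉ L.
Contradiction. Therefore L is not regular.

0^{p²+k}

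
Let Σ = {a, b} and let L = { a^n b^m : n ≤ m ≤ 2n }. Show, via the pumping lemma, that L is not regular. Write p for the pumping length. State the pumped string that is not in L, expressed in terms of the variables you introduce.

Toward a contradiction, assume L is regular with pumping length p.
Take w = a^p b^p ∈ L (since p ≤ p ≤ 2p), with |w| = 2p ≥ p.
Write w = xyz as guaranteed by the lemma, with |xy| ≤ p and |y| ≥ 1.
The first p characters of w are a's, so xy (and hence y) consists only of a's. Write y = a^k, 1 ≤ k ≤ p.
Pump with i = 2: xy^2z = a^{p+k} b^p. Now n = p+k > p = m, so the condition n ≤ m fails. Thus xy^2z ∉ L.
Contradiction. Therefore L is not regular.

a^{p+k} b^p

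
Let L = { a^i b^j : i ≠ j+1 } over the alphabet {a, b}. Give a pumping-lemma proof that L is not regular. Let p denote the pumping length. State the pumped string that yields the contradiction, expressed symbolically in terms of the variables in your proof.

a^{p+p!} b^{p+p!-1}

Assume L is regular; let p be its pumping constant.
Choose w = a^p b^{p+p!-1}. Since p ≠ (p+p!-1)+1 = p+p!, w ∈ L; and |w| ≥ p.
By the pumping lemma, w = xyz with |xy| ≤ p and |y| ≥ 1.
Because |xy| ≤ p and w begins with p copies of a, we have y = a^k with 1 ≤ k ≤ p.
Since 1 ≤ k ≤ p, k divides p!; set t = 1 + p!/k. Then xy^t z has p + (p!/k)·k = p + p! copies of a. Now the a-count is p+p! and (b-count)+1 = (p+p!-1)+1 = p+p!, so i ≠ j+1 fails. So xy^t z = a^{p+p!} b^{p+p!-1} ∉ L.
This contradicts the pumping lemma, so L is not regular.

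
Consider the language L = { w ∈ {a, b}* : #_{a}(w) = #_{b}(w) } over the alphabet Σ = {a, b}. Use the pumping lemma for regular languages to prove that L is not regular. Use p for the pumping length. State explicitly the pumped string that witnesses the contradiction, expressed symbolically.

Assume L is regular; let p be its pumping constant.
Choose w = a^p b^p ∈ L with |w| = 2p ≥ p.
Write w = xyz as guaranteed by the lemma, with |xy| ≤ p and |y| > 0.
Because |xy| ≤ p and w begins with p copies of a, we have y = a^k with 1 ≤ k ≤ p.
Pump with i = 2: xy^2z = a^{p+k} b^p has p+k occurrences of a but only p of b. Since k ≥ 1 the counts differ, so xy^2z ∉ L.
This contradicts the pumping lemma, so L is not regular.

a^{p+k} b^p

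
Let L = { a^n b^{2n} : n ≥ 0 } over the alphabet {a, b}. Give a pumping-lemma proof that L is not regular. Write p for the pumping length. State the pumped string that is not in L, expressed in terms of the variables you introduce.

a^{p+k} b^{2p}

Assume L is regular. Let p be the pumping length given by the pumping lemma.
Take w = a^p b^{2p}. Then w ∈ L and |w| = 3p ≥ p.
By the pumping lemma, w = xyz with |xy| ≤ p and y is nonempty.
Since the first p symbols of w are all a's and |xy| ≤ p, y lies entirely in the leading a-block: y = a^k for some k with 1 ≤ k ≤ p.
Pump with i = 2: xy^2z = a^{p+k} b^{2p}. For this to lie in L we would need 2p = 2(p+k), which forces k = 0. But k ≥ 1, so xy^2z ∉ L.
This is a contradiction; hence L is not regular.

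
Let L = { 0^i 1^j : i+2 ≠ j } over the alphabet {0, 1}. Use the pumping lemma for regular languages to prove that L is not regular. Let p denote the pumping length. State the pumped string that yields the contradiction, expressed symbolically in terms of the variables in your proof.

0^{p+p!} 1^{p+p!+2}

Assume L is regular; let p be its pumping constant.
Choose w = 0^p 1^{p+p!+2}. Since p ≠ (p+p!+2)-2 = p+p!, w ∈ L; and |w| ≥ p.
Write w = xyz as guaranteed by the lemma, with |xy| ≤ p and |y| ≥ 1.
The first p characters of w are 0's, so xy (and hence y) consists only of 0's. Write y = 0^k, 1 ≤ k ≤ p.
Since 1 ≤ k ≤ p, k divides p!; set t = 1 + p!/k. Then xy^t z has p + (p!/k)·k = p + p! copies of 0. Now the 0-count is p+p! and (1-count)-2 = (p+p!+2)-2 = p+p!, so i+2 ≠ j fails. So xy^t z = 0^{p+p!} 1^{p+p!+2} ∉ L.
This is a contradiction; hence L is not regular.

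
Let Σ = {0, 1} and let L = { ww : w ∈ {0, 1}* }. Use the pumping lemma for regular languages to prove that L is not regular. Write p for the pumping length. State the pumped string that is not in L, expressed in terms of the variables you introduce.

Toward a contradiction, assume L is regular with pumping length p.
Take w = 0^p 1^p 0^p 1^p = uu where u = 0^p1^p; then w ∈ L and |w| = 4p ≥ p.
By the pumping lemma, w = xyz with |xy| ≤ p and |y| ≥ 1.
The first p characters of w are 0's, so xy (and hence y) consists only of 0's. Write y = 0^k, 1 ≤ k ≤ p.
Pump with i = 2: xy^2z = 0^{p+k} 1^p 0^p 1^p, of length 4p+k. Suppose this equals vv. The string starts with 0 and ends with 1, so v does too; thus the boundary between the two copies of v is a 1→0 transition. There is exactly one such transition, at position 2p+k, so |v| = 2p+k and |vv| = 4p+2k ≠ 4p+k since k ≥ 1. So xy^2z ∉ L.
This contradicts the pumping lemma, so L is not regular.

0^{p+k} 1^p 0^p 1^p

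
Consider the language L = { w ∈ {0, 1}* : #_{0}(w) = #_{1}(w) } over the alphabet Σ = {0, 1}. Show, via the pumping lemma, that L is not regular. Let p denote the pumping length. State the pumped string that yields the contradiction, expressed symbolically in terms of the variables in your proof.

Assume L is regular. Let p be the pumping length given by the pumping lemma.
Choose w = 0^p 1^p ∈ L with |w| = 2p ≥ p.
By the pumping lemma, w = xyz with |xy| ≤ p and y is nonempty.
Because |xy| ≤ p and w begins with p copies of 0, we have y = 0^k with 1 ≤ k ≤ p.
Pump with i = 2: xy^2z = 0^{p+k} 1^p has p+k occurrences of 0 but only p of 1. Since k ≥ 1 the counts differ, so xy^2z ∉ L.
This contradicts the pumping lemma, so L is not regular.

0^{p+k} 1^p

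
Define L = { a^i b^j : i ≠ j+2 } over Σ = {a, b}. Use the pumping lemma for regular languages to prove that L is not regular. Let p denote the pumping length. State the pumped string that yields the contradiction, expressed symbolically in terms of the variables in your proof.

a^{p+p!} b^{p+p!-2}

Suppose for contradiction that L is regular, and let p be the pumping length.
Choose w = a^p b^{p+p!-2}. Since p ≠ (p+p!-2)+2 = p+p!, w ∈ L; and |w| ≥ p.
The pumping lemma gives a decomposition w = xyz where |xy| ≤ p and |y| ≥ 1.
Because |xy| ≤ p and w begins with p copies of a, we have y = a^k with 1 ≤ k ≤ p.
Since 1 ≤ k ≤ p, k divides p!; set t = 1 + p!/k. Then xy^t z has p + (p!/k)·k = p + p! copies of a. Now the a-count is p+p! and (b-count)+2 = (p+p!-2)+2 = p+p!, so i ≠ j+2 fails. So xy^t z = a^{p+p!} b^{p+p!-2} ∉ L.
This contradicts the pumping lemma, so L is not regular.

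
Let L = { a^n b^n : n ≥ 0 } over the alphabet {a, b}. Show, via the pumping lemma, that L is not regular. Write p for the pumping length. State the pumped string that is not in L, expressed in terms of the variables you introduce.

Suppose for contradiction that L is regular, and let p be the pumping length.
Take w = a^p b^p. Then w ∈ L and |w| = 2p ≥ p.
Write w = xyz as guaranteed by the lemma, with |xy| ≤ p and |y| ≥ 1.
The first p characters of w are a's, so xy (and hence y) consists only of a's. Write y = a^k, 1 ≤ k ≤ p.
Pump with i = 2: xy^2z = a^{p+k} b^p. For this to lie in L we would need p = p+k, which forces k = 0. But k ≥ 1, so xy^2z ∉ L.
This is a contradiction; hence L is not regular.

a^{p+k} b^p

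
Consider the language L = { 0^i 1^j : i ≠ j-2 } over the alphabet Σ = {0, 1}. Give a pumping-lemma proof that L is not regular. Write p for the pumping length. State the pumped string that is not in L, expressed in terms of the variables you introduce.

0^{p+p!} 1^{p+p!+2}

Suppose for contradiction that L is regular, and let p be the pumping length.
Choose w = 0^p 1^{p+p!+2}. Since p ≠ (p+p!+2)-2 = p+p!, w ∈ L; and |w| ≥ p.
By the pumping lemma, w = xyz with |xy| ≤ p and y is nonempty.
The first p characters of w are 0's, so xy (and hence y) consists only of 0's. Write y = 0^k, 1 ≤ k ≤ p.
Since 1 ≤ k ≤ p, k divides p!; set t = 1 + p!/k. Then xy^t z has p + (p!/k)·k = p + p! copies of 0. Now the 0-count is p+p! and (1-count)-2 = (p+p!+2)-2 = p+p!, so i ≠ j-2 fails. So xy^t z = 0^{p+p!} 1^{p+p!+2} ∉ L.
This is a contradiction; hence L is not regular.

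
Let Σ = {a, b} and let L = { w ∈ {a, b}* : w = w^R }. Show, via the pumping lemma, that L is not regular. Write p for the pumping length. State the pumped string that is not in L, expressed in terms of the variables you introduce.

Assume L is regular; let p be its pumping constant.
Take w = a^p b a^p, a palindrome of length 2p+1 ≥ p.
By the pumping lemma, w = xyz with |xy| ≤ p and y is nonempty.
The first p characters of w are a's, so xy (and hence y) consists only of a's. Write y = a^k, 1 ≤ k ≤ p.
Pump with i = 2: xy^2z = a^{p+k} b a^p. Its reverse is a^p b a^{p+k}, which differs from xy^2z since k ≥ 1. So xy^2z is not a palindrome and xy^2z ∉ L.
This is a contradiction; hence L is not regular.

a^{p+k} b a^p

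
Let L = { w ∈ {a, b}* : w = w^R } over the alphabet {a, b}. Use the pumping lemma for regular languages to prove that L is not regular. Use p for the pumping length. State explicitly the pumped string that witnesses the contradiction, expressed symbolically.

a^{p+k} b a^p

Toward a contradiction, assume L is regular with pumping length p.
Take w = a^p b a^p, a palindrome of length 2p+1 ≥ p.
By the pumping lemma, w = xyz with |xy| ≤ p and |y| > 0.
Since the first p symbols of w are all a's and |xy| ≤ p, y lies entirely in the leading a-block: y = a^k for some k with 1 ≤ k ≤ p.
Pump with i = 2: xy^2z = a^{p+k} b a^p. Its reverse is a^p b a^{p+k}, which differs from xy^2z since k ≥ 1. So xy^2z is not a palindrome and xy^2z ∉ L.
This is a contradiction; hence L is not regular.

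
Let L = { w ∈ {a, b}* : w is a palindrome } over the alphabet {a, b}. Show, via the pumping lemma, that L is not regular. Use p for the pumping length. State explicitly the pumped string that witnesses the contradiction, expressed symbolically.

a^{p+k} b a^p

Assume L is regular; let p be its pumping constant.
Take w = a^p b a^p, a palindrome of length 2p+1 ≥ p.
Write w = xyz as guaranteed by the lemma, with |xy| ≤ p and |y| ≥ 1.
The first p characters of w are a's, so xy (and hence y) consists only of a's. Write y = a^k, 1 ≤ k ≤ p.
Pump with i = 2: xy^2z = a^{p+k} b a^p. Its reverse is a^p b a^{p+k}, which differs from xy^2z since k ≥ 1. So xy^2z is not a palindrome and xy^2z ∉ L.
This is a contradiction; hence L is not regular.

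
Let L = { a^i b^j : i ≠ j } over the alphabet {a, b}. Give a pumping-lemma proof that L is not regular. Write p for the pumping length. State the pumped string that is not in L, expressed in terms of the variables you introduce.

a^{p+p!} b^{p+p!}

Suppose for contradiction that L is regular, and let p be the pumping length.
Choose w = a^p b^{p+p!}. Since p ≠ p+p!, w ∈ L; and |w| ≥ p.
By the pumping lemma, w = xyz with |xy| ≤ p and |y| > 0.
The first p characters of w are a's, so xy (and hence y) consists only of a's. Write y = a^k, 1 ≤ k ≤ p.
Since 1 ≤ k ≤ p, k divides p!; set t = 1 + p!/k. Then xy^t z has p + (p!/k)·k = p + p! copies of a. Now the a-count equals the b-count, so i ≠ j fails. So xy^t z = a^{p+p!} b^{p+p!} ∉ L.
This contradicts the pumping lemma, so L is not regular.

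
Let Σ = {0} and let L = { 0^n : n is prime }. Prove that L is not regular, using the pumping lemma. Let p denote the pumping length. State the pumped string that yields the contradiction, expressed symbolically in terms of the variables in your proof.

0^{q(1+k)}

Toward a contradiction, assume L is regular with pumping length p.
Let q be a prime with q ≥ p+2 (infinitely many primes exist), and take w = 0^q ∈ L with |w| = q ≥ p.
Write w = xyz as guaranteed by the lemma, with |xy| ≤ p and |y| > 0.
Then y = 0^k for some k with 1 ≤ k ≤ p.
Since 1 ≤ k ≤ p, |xz| = q-k. Pump with i = q+1: |xy^{q+1}z| = (q-k)+(q+1)k = q+qk = q(1+k), which is composite (both factors ≥ 2). So xy^{q+1}z = 0^{q(1+k)} ∉ L.
This is a contradiction; hence L is not regular.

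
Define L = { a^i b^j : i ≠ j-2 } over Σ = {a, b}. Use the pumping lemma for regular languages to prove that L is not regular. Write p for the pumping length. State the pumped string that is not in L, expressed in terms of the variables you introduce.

a^{p+p!} b^{p+p!+2}

Assume L is regular. Let p be the pumping length given by the pumping lemma.
Choose w = a^p b^{p+p!+2}. Since p ≠ (p+p!+2)-2 = p+p!, w ∈ L; and |w| ≥ p.
By the pumping lemma, w = xyz with |xy| ≤ p and y is nonempty.
The first p characters of w are a's, so xy (and hence y) consists only of a's. Write y = a^k, 1 ≤ k ≤ p.
Since 1 ≤ k ≤ p, k divides p!; set t = 1 + p!/k. Then xy^t z has p + (p!/k)·k = p + p! copies of a. Now the a-count is p+p! and (b-count)-2 = (p+p!+2)-2 = p+p!, so i ≠ j-2 fails. So xy^t z = a^{p+p!} b^{p+p!+2} ∉ L.
This is a contradiction; hence L is not regular.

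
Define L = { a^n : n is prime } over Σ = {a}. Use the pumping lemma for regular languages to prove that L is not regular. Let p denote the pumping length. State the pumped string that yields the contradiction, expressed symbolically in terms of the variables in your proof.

Suppose for contradiction that L is regular, and let p be the pumping length.
Let q be a prime with q ≥ p+2 (infinitely many primes exist), and take w = a^q ∈ L with |w| = q ≥ p.
Write w = xyz as guaranteed by the lemma, with |xy| ≤ p and y is nonempty.
Then y = a^k for some k with 1 ≤ k ≤ p.
Since 1 ≤ k ≤ p, |xz| = q-k. Pump with i = q+1: |xy^{q+1}z| = (q-k)+(q+1)k = q+qk = q(1+k), which is composite (both factors ≥ 2). So xy^{q+1}z = a^{q(1+k)} ∉ L.
Contradiction. Therefore L is not regular.

a^{q(1+k)}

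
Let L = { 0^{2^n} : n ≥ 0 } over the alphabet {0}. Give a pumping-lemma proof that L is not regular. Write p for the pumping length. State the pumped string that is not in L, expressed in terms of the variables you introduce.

Suppose for contradiction that L is regular, and let p be the pumping length.
Take w = 0^{2^p} ∈ L with |w| = 2^p ≥ p.
Write w = xyz as guaranteed by the lemma, with |xy| ≤ p and y is nonempty.
Then y = 0^k for some k with 1 ≤ k ≤ p.
Pump with i = 2: xy^2z = 0^{2^p+k}. Since 1 ≤ k ≤ p < 2^p, we have 2^p < 2^p+k < 2^{p+1}, so 2^p+k is not a power of 2. So xy^2z ∉ L.
This is a contradiction; hence L is not regular.

0^{2^p+k}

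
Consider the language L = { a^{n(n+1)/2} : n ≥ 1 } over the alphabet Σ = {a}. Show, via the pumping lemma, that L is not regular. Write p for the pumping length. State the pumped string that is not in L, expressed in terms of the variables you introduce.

Suppose for contradiction that L is regular, and let p be the pumping length.
Take w = a^{p(p+1)/2} ∈ L with |w| = p(p+1)/2 ≥ p.
The pumping lemma gives a decomposition w = xyz where |xy| ≤ p and |y| > 0.
Then y = a^k for some k with 1 ≤ k ≤ p.
Pump with i = 2: xy^2z = a^{p(p+1)/2+k}. Since 1 ≤ k ≤ p, p(p+1)/2 < p(p+1)/2+k ≤ p(p+1)/2+p < (p+1)(p+2)/2, so p(p+1)/2+k is strictly between consecutive triangular numbers. So xy^2z ∉ L.
Contradiction. Therefore L is not regular.

a^{p(p+1)/2+k}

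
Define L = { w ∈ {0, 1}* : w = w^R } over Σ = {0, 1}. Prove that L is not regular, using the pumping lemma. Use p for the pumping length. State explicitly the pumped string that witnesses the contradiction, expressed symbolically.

Assume L is regular; let p be its pumping constant.
Take w = 0^p 1 0^p, a palindrome of length 2p+1 ≥ p.
By the pumping lemma, w = xyz with |xy| ≤ p and |y| > 0.
Because |xy| ≤ p and w begins with p copies of 0, we have y = 0^k with 1 ≤ k ≤ p.
Pump with i = 2: xy^2z = 0^{p+k} 1 0^p. Its reverse is 0^p 1 0^{p+k}, which differs from xy^2z since k ≥ 1. So xy^2z is not a palindrome and xy^2z ∉ L.
Contradiction. Therefore L is not regular.

0^{p+k} 1 0^p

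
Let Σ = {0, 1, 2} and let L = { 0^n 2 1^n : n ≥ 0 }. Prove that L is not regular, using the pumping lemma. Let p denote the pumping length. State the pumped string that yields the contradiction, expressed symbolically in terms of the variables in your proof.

Toward a contradiction, assume L is regular with pumping length p.
Take w = 0^p 2 1^p ∈ L with |w| = 2p+1 ≥ p.
The pumping lemma gives a decomposition w = xyz where |xy| ≤ p and |y| > 0.
Since the first p symbols of w are all 0's and |xy| ≤ p, y lies entirely in the leading 0-block: y = 0^k for some k with 1 ≤ k ≤ p.
Pump with i = 2: xy^2z = 0^{p+k} 2 1^p, which would require p+k = p. But k ≥ 1, so xy^2z ∉ L.
Contradiction. Therefore L is not regular.

0^{p+k} 2 1^p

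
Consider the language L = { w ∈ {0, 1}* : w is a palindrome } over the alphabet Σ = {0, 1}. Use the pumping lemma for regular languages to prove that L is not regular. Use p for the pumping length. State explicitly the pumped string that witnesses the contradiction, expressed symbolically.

Suppose for contradiction that L is regular, and let p be the pumping length.
Take w = 0^p 1 0^p, a palindrome of length 2p+1 ≥ p.
By the pumping lemma, w = xyz with |xy| ≤ p and y is nonempty.
The first p characters of w are 0's, so xy (and hence y) consists only of 0's. Write y = 0^k, 1 ≤ k ≤ p.
Pump with i = 2: xy^2z = 0^{p+k} 1 0^p. Its reverse is 0^p 1 0^{p+k}, which differs from xy^2z since k ≥ 1. So xy^2z is not a palindrome and xy^2z ∉ L.
Contradiction. Therefore L is not regular.

0^{p+k} 1 0^p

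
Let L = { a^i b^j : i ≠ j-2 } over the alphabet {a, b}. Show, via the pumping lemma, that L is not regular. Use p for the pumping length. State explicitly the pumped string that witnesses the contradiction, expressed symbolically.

a^{p+p!} b^{p+p!+2}

Toward a contradiction, assume L is regular with pumping length p.
Choose w = a^p b^{p+p!+2}. Since p ≠ (p+p!+2)-2 = p+p!, w ∈ L; and |w| ≥ p.
By the pumping lemma, w = xyz with |xy| ≤ p and |y| > 0.
The first p characters of w are a's, so xy (and hence y) consists only of a's. Write y = a^k, 1 ≤ k ≤ p.
Since 1 ≤ k ≤ p, k divides p!; set t = 1 + p!/k. Then xy^t z has p + (p!/k)·k = p + p! copies of a. Now the a-count is p+p! and (b-count)-2 = (p+p!+2)-2 = p+p!, so i ≠ j-2 fails. So xy^t z = a^{p+p!} b^{p+p!+2} ∉ L.
This is a contradiction; hence L is not regular.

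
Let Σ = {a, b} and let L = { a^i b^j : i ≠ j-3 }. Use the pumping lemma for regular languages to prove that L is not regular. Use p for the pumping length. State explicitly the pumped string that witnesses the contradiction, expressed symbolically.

Assume L is regular. Let p be the pumping length given by the pumping lemma.
Choose w = a^p b^{p+p!+3}. Since p ≠ (p+p!+3)-3 = p+p!, w ∈ L; and |w| ≥ p.
Write w = xyz as guaranteed by the lemma, with |xy| ≤ p and |y| > 0.
The first p characters of w are a's, so xy (and hence y) consists only of a's. Write y = a^k, 1 ≤ k ≤ p.
Since 1 ≤ k ≤ p, k divides p!; set t = 1 + p!/k. Then xy^t z has p + (p!/k)·k = p + p! copies of a. Now the a-count is p+p! and (b-count)-3 = (p+p!+3)-3 = p+p!, so i ≠ j-3 fails. So xy^t z = a^{p+p!} b^{p+p!+3} ∉ L.
This contradicts the pumping lemma, so L is not regular.

a^{p+p!} b^{p+p!+3}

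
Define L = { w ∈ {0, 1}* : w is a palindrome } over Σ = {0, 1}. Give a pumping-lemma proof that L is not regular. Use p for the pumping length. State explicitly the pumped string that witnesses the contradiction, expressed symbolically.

0^{p+k} 1 0^p

Toward a contradiction, assume L is regular with pumping length p.
Take w = 0^p 1 0^p, a palindrome of length 2p+1 ≥ p.
Write w = xyz as guaranteed by the lemma, with |xy| ≤ p and y is nonempty.
Because |xy| ≤ p and w begins with p copies of 0, we have y = 0^k with 1 ≤ k ≤ p.
Pump with i = 2: xy^2z = 0^{p+k} 1 0^p. Its reverse is 0^p 1 0^{p+k}, which differs from xy^2z since k ≥ 1. So xy^2z is not a palindrome and xy^2z ∉ L.
This contradicts the pumping lemma, so L is not regular.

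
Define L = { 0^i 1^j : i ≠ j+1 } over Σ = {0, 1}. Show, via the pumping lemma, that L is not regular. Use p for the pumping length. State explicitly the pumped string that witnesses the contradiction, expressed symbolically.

0^{p+p!} 1^{p+p!-1}

Assume L is regular; let p be its pumping constant.
Choose w = 0^p 1^{p+p!-1}. Since p ≠ (p+p!-1)+1 = p+p!, w ∈ L; and |w| ≥ p.
The pumping lemma gives a decomposition w = xyz where |xy| ≤ p and |y| ≥ 1.
Because |xy| ≤ p and w begins with p copies of 0, we have y = 0^k with 1 ≤ k ≤ p.
Since 1 ≤ k ≤ p, k divides p!; set t = 1 + p!/k. Then xy^t z has p + (p!/k)·k = p + p! copies of 0. Now the 0-count is p+p! and (1-count)+1 = (p+p!-1)+1 = p+p!, so i ≠ j+1 fails. So xy^t z = 0^{p+p!} 1^{p+p!-1} ∉ L.
This contradicts the pumping lemma, so L is not regular.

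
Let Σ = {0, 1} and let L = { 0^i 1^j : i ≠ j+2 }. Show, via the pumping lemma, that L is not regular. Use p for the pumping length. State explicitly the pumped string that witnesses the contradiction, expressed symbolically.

Toward a contradiction, assume L is regular with pumping length p.
Choose w = 0^p 1^{p+p!-2}. Since p ≠ (p+p!-2)+2 = p+p!, w ∈ L; and |w| ≥ p.
By the pumping lemma, w = xyz with |xy| ≤ p and |y| ≥ 1.
The first p characters of w are 0's, so xy (and hence y) consists only of 0's. Write y = 0^k, 1 ≤ k ≤ p.
Since 1 ≤ k ≤ p, k divides p!; set t = 1 + p!/k. Then xy^t z has p + (p!/k)·k = p + p! copies of 0. Now the 0-count is p+p! and (1-count)+2 = (p+p!-2)+2 = p+p!, so i ≠ j+2 fails. So xy^t z = 0^{p+p!} 1^{p+p!-2} ∉ L.
This is a contradiction; hence L is not regular.

0^{p+p!} 1^{p+p!-2}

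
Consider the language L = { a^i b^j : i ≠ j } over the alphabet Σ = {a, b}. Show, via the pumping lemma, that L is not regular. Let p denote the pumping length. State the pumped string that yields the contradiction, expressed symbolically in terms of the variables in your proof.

a^{p+p!} b^{p+p!}

Assume L is regular. Let p be the pumping length given by the pumping lemma.
Choose w = a^p b^{p+p!}. Since p ≠ p+p!, w ∈ L; and |w| ≥ p.
Write w = xyz as guaranteed by the lemma, with |xy| ≤ p and y is nonempty.
Since the first p symbols of w are all a's and |xy| ≤ p, y lies entirely in the leading a-block: y = a^k for some k with 1 ≤ k ≤ p.
Since 1 ≤ k ≤ p, k divides p!; set t = 1 + p!/k. Then xy^t z has p + (p!/k)·k = p + p! copies of a. Now the a-count equals the b-count, so i ≠ j fails. So xy^t z = a^{p+p!} b^{p+p!} ∉ L.
This is a contradiction; hence L is not regular.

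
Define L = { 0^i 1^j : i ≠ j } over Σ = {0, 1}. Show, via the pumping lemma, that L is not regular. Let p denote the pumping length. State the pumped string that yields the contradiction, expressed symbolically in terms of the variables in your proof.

Toward a contradiction, assume L is regular with pumping length p.
Choose w = 0^p 1^{p+p!}. Since p ≠ p+p!, w ∈ L; and |w| ≥ p.
Write w = xyz as guaranteed by the lemma, with |xy| ≤ p and y is nonempty.
The first p characters of w are 0's, so xy (and hence y) consists only of 0's. Write y = 0^k, 1 ≤ k ≤ p.
Since 1 ≤ k ≤ p, k divides p!; set t = 1 + p!/k. Then xy^t z has p + (p!/k)·k = p + p! copies of 0. Now the 0-count equals the 1-count, so i ≠ j fails. So xy^t z = 0^{p+p!} 1^{p+p!} ∉ L.
Contradiction. Therefore L is not regular.

0^{p+p!} 1^{p+p!}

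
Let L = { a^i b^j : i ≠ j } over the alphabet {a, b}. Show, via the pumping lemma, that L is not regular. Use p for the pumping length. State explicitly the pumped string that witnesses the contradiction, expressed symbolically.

Suppose for contradiction that L is regular, and let p be the pumping length.
Choose w = a^p b^{p+p!}. Since p ≠ p+p!, w ∈ L; and |w| ≥ p.
By the pumping lemma, w = xyz with |xy| ≤ p and |y| ≥ 1.
Because |xy| ≤ p and w begins with p copies of a, we have y = a^k with 1 ≤ k ≤ p.
Since 1 ≤ k ≤ p, k divides p!; set t = 1 + p!/k. Then xy^t z has p + (p!/k)·k = p + p! copies of a. Now the a-count equals the b-count, so i ≠ j fails. So xy^t z = a^{p+p!} b^{p+p!} ∉ L.
This is a contradiction; hence L is not regular.

a^{p+p!} b^{p+p!}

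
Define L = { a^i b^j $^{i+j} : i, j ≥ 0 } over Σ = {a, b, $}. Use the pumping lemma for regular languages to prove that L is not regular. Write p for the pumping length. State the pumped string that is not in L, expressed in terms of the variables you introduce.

a^{p+k} b^p $^{2p}

Toward a contradiction, assume L is regular with pumping length p.
Take w = a^p b^p $^{2p} ∈ L (with i=j=p, i+j=2p), |w| = 4p ≥ p.
By the pumping lemma, w = xyz with |xy| ≤ p and |y| > 0.
Since the first p symbols of w are all a's and |xy| ≤ p, y lies entirely in the leading a-block: y = a^k for some k with 1 ≤ k ≤ p.
Consider xy^2z = a^{p+k} b^p $^{2p}. Now the a- and b-counts sum to 2p+k, but the $-count is 2p ≠ 2p+k. So xy^2z ∉ L.
This contradicts the pumping lemma, so L is not regular.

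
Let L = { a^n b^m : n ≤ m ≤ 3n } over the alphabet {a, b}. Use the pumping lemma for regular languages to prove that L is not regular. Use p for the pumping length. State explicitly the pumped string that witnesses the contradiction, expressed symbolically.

Toward a contradiction, assume L is regular with pumping length p.
Take w = a^p b^p ∈ L (since p ≤ p ≤ 3p), with |w| = 2p ≥ p.
The pumping lemma gives a decomposition w = xyz where |xy| ≤ p and y is nonempty.
Since the first p symbols of w are all a's and |xy| ≤ p, y lies entirely in the leading a-block: y = a^k for some k with 1 ≤ k ≤ p.
Pump with i = 2: xy^2z = a^{p+k} b^p. Now n = p+k > p = m, so the condition n ≤ m fails. Thus xy^2z ∉ L.
Contradiction. Therefore L is not regular.

a^{p+k} b^p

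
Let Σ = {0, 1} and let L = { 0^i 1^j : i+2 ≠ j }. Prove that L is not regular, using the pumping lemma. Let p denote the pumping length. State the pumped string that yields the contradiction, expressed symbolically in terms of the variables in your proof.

Toward a contradiction, assume L is regular with pumping length p.
Choose w = 0^p 1^{p+p!+2}. Since p ≠ (p+p!+2)-2 = p+p!, w ∈ L; and |w| ≥ p.
By the pumping lemma, w = xyz with |xy| ≤ p and |y| > 0.
The first p characters of w are 0's, so xy (and hence y) consists only of 0's. Write y = 0^k, 1 ≤ k ≤ p.
Since 1 ≤ k ≤ p, k divides p!; set t = 1 + p!/k. Then xy^t z has p + (p!/k)·k = p + p! copies of 0. Now the 0-count is p+p! and (1-count)-2 = (p+p!+2)-2 = p+p!, so i+2 ≠ j fails. So xy^t z = 0^{p+p!} 1^{p+p!+2} ∉ L.
This contradicts the pumping lemma, so L is not regular.

0^{p+p!} 1^{p+p!+2}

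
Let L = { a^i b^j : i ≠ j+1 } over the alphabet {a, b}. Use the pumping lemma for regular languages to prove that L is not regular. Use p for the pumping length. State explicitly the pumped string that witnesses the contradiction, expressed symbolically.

Assume L is regular; let p be its pumping constant.
Choose w = a^p b^{p+p!-1}. Since p ≠ (p+p!-1)+1 = p+p!, w ∈ L; and |w| ≥ p.
Write w = xyz as guaranteed by the lemma, with |xy| ≤ p and y is nonempty.
The first p characters of w are a's, so xy (and hence y) consists only of a's. Write y = a^k, 1 ≤ k ≤ p.
Since 1 ≤ k ≤ p, k divides p!; set t = 1 + p!/k. Then xy^t z has p + (p!/k)·k = p + p! copies of a. Now the a-count is p+p! and (b-count)+1 = (p+p!-1)+1 = p+p!, so i ≠ j+1 fails. So xy^t z = a^{p+p!} b^{p+p!-1} ∉ L.
This contradicts the pumping lemma, so L is not regular.

a^{p+p!} b^{p+p!-1}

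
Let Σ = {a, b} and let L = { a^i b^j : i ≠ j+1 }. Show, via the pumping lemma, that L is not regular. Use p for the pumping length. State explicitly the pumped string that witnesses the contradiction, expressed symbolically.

Assume L is regular; let p be its pumping constant.
Choose w = a^p b^{p+p!-1}. Since p ≠ (p+p!-1)+1 = p+p!, w ∈ L; and |w| ≥ p.
The pumping lemma gives a decomposition w = xyz where |xy| ≤ p and |y| ≥ 1.
Because |xy| ≤ p and w begins with p copies of a, we have y = a^k with 1 ≤ k ≤ p.
Since 1 ≤ k ≤ p, k divides p!; set t = 1 + p!/k. Then xy^t z has p + (p!/k)·k = p + p! copies of a. Now the a-count is p+p! and (b-count)+1 = (p+p!-1)+1 = p+p!, so i ≠ j+1 fails. So xy^t z = a^{p+p!} b^{p+p!-1} ∉ L.
This is a contradiction; hence L is not regular.

a^{p+p!} b^{p+p!-1}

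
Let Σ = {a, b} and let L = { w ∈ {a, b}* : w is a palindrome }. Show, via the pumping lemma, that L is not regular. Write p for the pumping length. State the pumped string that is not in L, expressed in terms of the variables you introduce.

a^{p+k} b a^p

Toward a contradiction, assume L is regular with pumping length p.
Take w = a^p b a^p, a palindrome of length 2p+1 ≥ p.
By the pumping lemma, w = xyz with |xy| ≤ p and |y| ≥ 1.
The first p characters of w are a's, so xy (and hence y) consists only of a's. Write y = a^k, 1 ≤ k ≤ p.
Pump with i = 2: xy^2z = a^{p+k} b a^p. Its reverse is a^p b a^{p+k}, which differs from xy^2z since k ≥ 1. So xy^2z is not a palindrome and xy^2z ∉ L.
This contradicts the pumping lemma, so L is not regular.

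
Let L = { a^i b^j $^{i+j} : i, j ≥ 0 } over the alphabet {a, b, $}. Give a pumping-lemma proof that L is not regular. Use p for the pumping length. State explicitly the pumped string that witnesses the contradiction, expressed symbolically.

Suppose for contradiction that L is regular, and let p be the pumping length.
Take w = a^p b^p $^{2p} ∈ L (with i=j=p, i+j=2p), |w| = 4p ≥ p.
By the pumping lemma, w = xyz with |xy| ≤ p and |y| > 0.
The first p characters of w are a's, so xy (and hence y) consists only of a's. Write y = a^k, 1 ≤ k ≤ p.
Consider xy^2z = a^{p+k} b^p $^{2p}. Now the a- and b-counts sum to 2p+k, but the $-count is 2p ≠ 2p+k. So xy^2z ∉ L.
This is a contradiction; hence L is not regular.

a^{p+k} b^p $^{2p}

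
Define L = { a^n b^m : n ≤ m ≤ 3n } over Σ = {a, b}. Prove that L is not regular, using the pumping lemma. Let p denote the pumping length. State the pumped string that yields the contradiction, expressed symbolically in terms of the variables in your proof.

a^{p+k} b^p

Suppose for contradiction that L is regular, and let p be the pumping length.
Take w = a^p b^p ∈ L (since p ≤ p ≤ 3p), with |w| = 2p ≥ p.
The pumping lemma gives a decomposition w = xyz where |xy| ≤ p and |y| ≥ 1.
Since the first p symbols of w are all a's and |xy| ≤ p, y lies entirely in the leading a-block: y = a^k for some k with 1 ≤ k ≤ p.
Pump with i = 2: xy^2z = a^{p+k} b^p. Now n = p+k > p = m, so the condition n ≤ m fails. Thus xy^2z ∉ L.
This is a contradiction; hence L is not regular.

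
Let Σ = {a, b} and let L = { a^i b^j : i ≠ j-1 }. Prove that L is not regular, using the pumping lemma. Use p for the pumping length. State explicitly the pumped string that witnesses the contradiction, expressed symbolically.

a^{p+p!} b^{p+p!+1}

Assume L is regular; let p be its pumping constant.
Choose w = a^p b^{p+p!+1}. Since p ≠ (p+p!+1)-1 = p+p!, w ∈ L; and |w| ≥ p.
The pumping lemma gives a decomposition w = xyz where |xy| ≤ p and y is nonempty.
The first p characters of w are a's, so xy (and hence y) consists only of a's. Write y = a^k, 1 ≤ k ≤ p.
Since 1 ≤ k ≤ p, k divides p!; set t = 1 + p!/k. Then xy^t z has p + (p!/k)·k = p + p! copies of a. Now the a-count is p+p! and (b-count)-1 = (p+p!+1)-1 = p+p!, so i ≠ j-1 fails. So xy^t z = a^{p+p!} b^{p+p!+1} ∉ L.
This contradicts the pumping lemma, so L is not regular.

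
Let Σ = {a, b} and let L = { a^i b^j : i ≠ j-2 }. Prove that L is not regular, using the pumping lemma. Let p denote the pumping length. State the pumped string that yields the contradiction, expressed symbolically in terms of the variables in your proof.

Suppose for contradiction that L is regular, and let p be the pumping length.
Choose w = a^p b^{p+p!+2}. Since p ≠ (p+p!+2)-2 = p+p!, w ∈ L; and |w| ≥ p.
By the pumping lemma, w = xyz with |xy| ≤ p and |y| ≥ 1.
The first p characters of w are a's, so xy (and hence y) consists only of a's. Write y = a^k, 1 ≤ k ≤ p.
Since 1 ≤ k ≤ p, k divides p!; set t = 1 + p!/k. Then xy^t z has p + (p!/k)·k = p + p! copies of a. Now the a-count is p+p! and (b-count)-2 = (p+p!+2)-2 = p+p!, so i ≠ j-2 fails. So xy^t z = a^{p+p!} b^{p+p!+2} ∉ L.
This is a contradiction; hence L is not regular.

a^{p+p!} b^{p+p!+2}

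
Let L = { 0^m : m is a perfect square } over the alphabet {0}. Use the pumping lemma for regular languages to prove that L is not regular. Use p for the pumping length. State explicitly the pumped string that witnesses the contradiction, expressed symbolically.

0^{p²+k}

Toward a contradiction, assume L is regular with pumping length p.
Take w = 0^{p²} ∈ L with |w| = p² ≥ p.
By the pumping lemma, w = xyz with |xy| ≤ p and |y| > 0.
Then y = 0^k for some k with 1 ≤ k ≤ p.
Pump with i = 2: xy^2z = 0^{p²+k}. Since 1 ≤ k ≤ p, p² < p²+k ≤ p²+p < (p+1)², so p²+k lies strictly between consecutive squares and is not a perfect square. So xy^2z ∉ L.
This is a contradiction; hence L is not regular.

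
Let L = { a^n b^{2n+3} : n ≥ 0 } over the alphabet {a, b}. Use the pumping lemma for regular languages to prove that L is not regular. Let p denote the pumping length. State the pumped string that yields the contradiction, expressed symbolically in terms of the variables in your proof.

a^{p+k} b^{2p+3}

Assume L is regular; let p be its pumping constant.
Take w = a^p b^{2p+3}. Then w ∈ L and |w| = 3p+3 ≥ p.
The pumping lemma gives a decomposition w = xyz where |xy| ≤ p and y is nonempty.
The first p characters of w are a's, so xy (and hence y) consists only of a's. Write y = a^k, 1 ≤ k ≤ p.
Pump with i = 2: xy^2z = a^{p+k} b^{2p+3}. For this to lie in L we would need 2p+3 = 2(p+k)+3, which forces k = 0. But k ≥ 1, so xy^2z ∉ L.
This is a contradiction; hence L is not regular.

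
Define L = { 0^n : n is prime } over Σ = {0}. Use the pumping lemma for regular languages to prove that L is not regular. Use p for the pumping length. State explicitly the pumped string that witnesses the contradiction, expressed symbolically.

Assume L is regular. Let p be the pumping length given by the pumping lemma.
Let q be a prime with q ≥ p+2 (infinitely many primes exist), and take w = 0^q ∈ L with |w| = q ≥ p.
The pumping lemma gives a decomposition w = xyz where |xy| ≤ p and |y| > 0.
Then y = 0^k for some k with 1 ≤ k ≤ p.
Since 1 ≤ k ≤ p, |xz| = q-k. Pump with i = q+1: |xy^{q+1}z| = (q-k)+(q+1)k = q+qk = q(1+k), which is composite (both factors ≥ 2). So xy^{q+1}z = 0^{q(1+k)} ∉ L.
This contradicts the pumping lemma, so L is not regular.

0^{q(1+k)}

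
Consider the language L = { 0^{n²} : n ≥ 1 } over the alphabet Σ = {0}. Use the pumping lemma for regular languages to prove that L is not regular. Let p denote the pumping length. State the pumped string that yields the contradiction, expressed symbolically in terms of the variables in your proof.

0^{p²+k}

Toward a contradiction, assume L is regular with pumping length p.
Take w = 0^{p²} ∈ L with |w| = p² ≥ p.
By the pumping lemma, w = xyz with |xy| ≤ p and y is nonempty.
Then y = 0^k for some k with 1 ≤ k ≤ p.
Pump with i = 2: xy^2z = 0^{p²+k}. Since 1 ≤ k ≤ p, p² < p²+k ≤ p²+p < (p+1)², so p²+k lies strictly between consecutive squares and is not a perfect square. So xy^2z ∉ L.
Contradiction. Therefore L is not regular.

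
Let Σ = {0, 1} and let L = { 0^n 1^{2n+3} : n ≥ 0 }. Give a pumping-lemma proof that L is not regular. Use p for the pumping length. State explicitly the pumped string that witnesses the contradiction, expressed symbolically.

Toward a contradiction, assume L is regular with pumping length p.
Take w = 0^p 1^{2p+3}. Then w ∈ L and |w| = 3p+3 ≥ p.
By the pumping lemma, w = xyz with |xy| ≤ p and y is nonempty.
Because |xy| ≤ p and w begins with p copies of 0, we have y = 0^k with 1 ≤ k ≤ p.
Pump with i = 2: xy^2z = 0^{p+k} 1^{2p+3}. For this to lie in L we would need 2p+3 = 2(p+k)+3, which forces k = 0. But k ≥ 1, so xy^2z ∉ L.
This contradicts the pumping lemma, so L is not regular.

0^{p+k} 1^{2p+3}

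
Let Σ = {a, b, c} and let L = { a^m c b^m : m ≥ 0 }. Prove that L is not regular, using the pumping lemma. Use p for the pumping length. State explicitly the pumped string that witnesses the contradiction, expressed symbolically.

a^{p+k} c b^p

Assume L is regular; let p be its pumping constant.
Take w = a^p c b^p ∈ L with |w| = 2p+1 ≥ p.
By the pumping lemma, w = xyz with |xy| ≤ p and |y| > 0.
The first p characters of w are a's, so xy (and hence y) consists only of a's. Write y = a^k, 1 ≤ k ≤ p.
Pump with i = 2: xy^2z = a^{p+k} c b^p, which would require p+k = p. But k ≥ 1, so xy^2z ∉ L.
This is a contradiction; hence L is not regular.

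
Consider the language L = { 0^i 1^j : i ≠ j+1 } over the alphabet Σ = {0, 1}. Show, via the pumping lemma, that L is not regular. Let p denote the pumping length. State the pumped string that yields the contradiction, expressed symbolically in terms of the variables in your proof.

Assume L is regular. Let p be the pumping length given by the pumping lemma.
Choose w = 0^p 1^{p+p!-1}. Since p ≠ (p+p!-1)+1 = p+p!, w ∈ L; and |w| ≥ p.
The pumping lemma gives a decomposition w = xyz where |xy| ≤ p and |y| ≥ 1.
Since the first p symbols of w are all 0's and |xy| ≤ p, y lies entirely in the leading 0-block: y = 0^k for some k with 1 ≤ k ≤ p.
Since 1 ≤ k ≤ p, k divides p!; set t = 1 + p!/k. Then xy^t z has p + (p!/k)·k = p + p! copies of 0. Now the 0-count is p+p! and (1-count)+1 = (p+p!-1)+1 = p+p!, so i ≠ j+1 fails. So xy^t z = 0^{p+p!} 1^{p+p!-1} ∉ L.
This is a contradiction; hence L is not regular.

0^{p+p!} 1^{p+p!-1}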